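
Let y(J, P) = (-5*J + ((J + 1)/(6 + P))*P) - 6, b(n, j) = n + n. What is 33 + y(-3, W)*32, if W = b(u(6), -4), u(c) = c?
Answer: 835/3 ≈ 278.33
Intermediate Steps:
b(n, j) = 2*n
W = 12 (W = 2*6 = 12)
y(J, P) = -6 - 5*J + P*(1 + J)/(6 + P) (y(J, P) = (-5*J + ((1 + J)/(6 + P))*P) - 6 = (-5*J + P*(1 + J)/(6 + P)) - 6 = -6 - 5*J + P*(1 + J)/(6 + P))
33 + y(-3, W)*32 = 33 + ((-36 - 30*(-3) - 5*12 - 4*(-3)*12)/(6 + 12))*32 = 33 + ((-36 + 90 - 60 + 144)/18)*32 = 33 + ((1/18)*138)*32 = 33 + (23/3)*32 = 33 + 736/3 = 835/3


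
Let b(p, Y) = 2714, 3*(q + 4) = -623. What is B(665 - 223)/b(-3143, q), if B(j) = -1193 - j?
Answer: -1635/2714 ≈ -0.60243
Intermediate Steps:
q = -635/3 (q = -4 + (1/3)*(-623) = -4 - 623/3 = -635/3 ≈ -211.67)
B(665 - 223)/b(-3143, q) = (-1193 - (665 - 223))/2714 = (-1193 - 1*442)*(1/2714) = (-1193 - 442)*(1/2714) = -1635*1/2714 = -1635/2714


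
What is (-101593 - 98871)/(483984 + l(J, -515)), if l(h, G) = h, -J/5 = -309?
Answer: -18224/44139 ≈ -0.41288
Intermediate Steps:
J = 1545 (J = -5*(-309) = 1545)
(-101593 - 98871)/(483984 + l(J, -515)) = (-101593 - 98871)/(483984 + 1545) = -200464/485529 = -200464*1/485529 = -18224/44139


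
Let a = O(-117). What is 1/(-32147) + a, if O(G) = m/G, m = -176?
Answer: 5657755/3761199 ≈ 1.5042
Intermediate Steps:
O(G) = -176/G
a = 176/117 (a = -176/(-117) = -176*(-1/117) = 176/117 ≈ 1.5043)
1/(-32147) + a = 1/(-32147) + 176/117 = -1/32147 + 176/117 = 5657755/3761199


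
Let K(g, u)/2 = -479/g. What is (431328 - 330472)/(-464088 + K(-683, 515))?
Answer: -34442324/158485573 ≈ -0.21732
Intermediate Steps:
K(g, u) = -958/g (K(g, u) = 2*(-479/g) = -958/g)
(431328 - 330472)/(-464088 + K(-683, 515)) = (431328 - 330472)/(-464088 - 958/(-683)) = 100856/(-464088 - 958*(-1/683)) = 100856/(-464088 + 958/683) = 100856/(-316971146/683) = 100856*(-683/316971146) = -34442324/158485573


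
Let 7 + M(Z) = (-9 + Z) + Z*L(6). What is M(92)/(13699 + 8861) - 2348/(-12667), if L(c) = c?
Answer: 15231439/71441880 ≈ 0.21320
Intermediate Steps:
M(Z) = -16 + 7*Z (M(Z) = -7 + ((-9 + Z) + Z*6) = -7 + ((-9 + Z) + 6*Z) = -7 + (-9 + 7*Z) = -16 + 7*Z)
M(92)/(13699 + 8861) - 2348/(-12667) = (-16 + 7*92)/(13699 + 8861) - 2348/(-12667) = (-16 + 644)/22560 - 2348*(-1/12667) = 628*(1/22560) + 2348/12667 = 157/5640 + 2348/12667 = 15231439/71441880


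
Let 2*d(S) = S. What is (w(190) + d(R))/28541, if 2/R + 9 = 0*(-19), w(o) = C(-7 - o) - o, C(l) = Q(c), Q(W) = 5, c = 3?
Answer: -1666/256869 ≈ -0.0064858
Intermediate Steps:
C(l) = 5
w(o) = 5 - o
R = -2/9 (R = 2/(-9 + 0*(-19)) = 2/(-9 + 0) = 2/(-9) = 2*(-⅑) = -2/9 ≈ -0.22222)
d(S) = S/2
(w(190) + d(R))/28541 = ((5 - 1*190) + (½)*(-2/9))/28541 = ((5 - 190) - ⅑)*(1/28541) = (-185 - ⅑)*(1/28541) = -1666/9*1/28541 = -1666/256869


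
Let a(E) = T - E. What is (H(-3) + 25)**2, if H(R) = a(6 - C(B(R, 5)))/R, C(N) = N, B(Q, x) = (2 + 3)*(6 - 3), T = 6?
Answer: 400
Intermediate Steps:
B(Q, x) = 15 (B(Q, x) = 5*3 = 15)
a(E) = 6 - E
H(R) = 15/R (H(R) = (6 - (6 - 1*15))/R = (6 - (6 - 15))/R = (6 - 1*(-9))/R = (6 + 9)/R = 15/R)
(H(-3) + 25)**2 = (15/(-3) + 25)**2 = (15*(-1/3) + 25)**2 = (-5 + 25)**2 = 20**2 = 400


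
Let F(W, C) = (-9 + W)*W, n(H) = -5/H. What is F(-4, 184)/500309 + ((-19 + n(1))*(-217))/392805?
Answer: 125049292/9358279845 ≈ 0.013362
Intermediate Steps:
F(W, C) = W*(-9 + W)
F(-4, 184)/500309 + ((-19 + n(1))*(-217))/392805 = -4*(-9 - 4)/500309 + ((-19 - 5/1)*(-217))/392805 = -4*(-13)*(1/500309) + ((-19 - 5*1)*(-217))*(1/392805) = 52*(1/500309) + ((-19 - 5)*(-217))*(1/392805) = 52/500309 - 24*(-217)*(1/392805) = 52/500309 + 5208*(1/392805) = 52/500309 + 248/18705 = 125049292/9358279845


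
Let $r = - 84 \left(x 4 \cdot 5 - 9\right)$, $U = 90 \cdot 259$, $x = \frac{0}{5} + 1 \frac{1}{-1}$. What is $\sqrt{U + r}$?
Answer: $\sqrt{25746} \approx 160.46$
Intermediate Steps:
$x = -1$ ($x = 0 \cdot \frac{1}{5} + 1 \left(-1\right) = 0 - 1 = -1$)
$U = 23310$
$r = 2436$ ($r = - 84 \left(\left(-1\right) 4 \cdot 5 - 9\right) = - 84 \left(\left(-4\right) 5 - 9\right) = - 84 \left(-20 - 9\right) = \left(-84\right) \left(-29\right) = 2436$)
$\sqrt{U + r} = \sqrt{23310 + 2436} = \sqrt{25746}$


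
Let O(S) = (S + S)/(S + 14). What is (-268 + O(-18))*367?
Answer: -95053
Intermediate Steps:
O(S) = 2*S/(14 + S) (O(S) = (2*S)/(14 + S) = 2*S/(14 + S))
(-268 + O(-18))*367 = (-268 + 2*(-18)/(14 - 18))*367 = (-268 + 2*(-18)/(-4))*367 = (-268 + 2*(-18)*(-¼))*367 = (-268 + 9)*367 = -259*367 = -95053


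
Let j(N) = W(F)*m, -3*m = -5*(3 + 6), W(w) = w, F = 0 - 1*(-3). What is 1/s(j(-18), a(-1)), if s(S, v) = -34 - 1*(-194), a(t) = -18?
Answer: 1/160 ≈ 0.0062500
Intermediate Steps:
F = 3 (F = 0 + 3 = 3)
m = 15 (m = -(-5)*(3 + 6)/3 = -(-5)*9/3 = -⅓*(-45) = 15)
j(N) = 45 (j(N) = 3*15 = 45)
s(S, v) = 160 (s(S, v) = -34 + 194 = 160)
1/s(j(-18), a(-1)) = 1/160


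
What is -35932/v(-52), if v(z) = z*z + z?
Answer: -691/51 ≈ -13.549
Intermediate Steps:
v(z) = z + z**2 (v(z) = z**2 + z = z + z**2)
-35932/v(-52) = -35932*(-1/(52*(1 - 52))) = -35932/((-52*(-51))) = -35932/2652 = -35932*1/2652 = -691/51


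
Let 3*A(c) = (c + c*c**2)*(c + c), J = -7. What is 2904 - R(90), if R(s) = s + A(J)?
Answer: 3542/3 ≈ 1180.7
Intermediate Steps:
A(c) = 2*c*(c + c**3)/3 (A(c) = ((c + c*c**2)*(c + c))/3 = ((c + c**3)*(2*c))/3 = (2*c*(c + c**3))/3 = 2*c*(c + c**3)/3)
R(s) = 4900/3 + s (R(s) = s + (2/3)*(-7)**2*(1 + (-7)**2) = s + (2/3)*49*(1 + 49) = s + (2/3)*49*50 = s + 4900/3 = 4900/3 + s)
2904 - R(90) = 2904 - (4900/3 + 90) = 2904 - 1*5170/3 = 2904 - 5170/3 = 3542/3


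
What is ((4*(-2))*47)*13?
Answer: -4888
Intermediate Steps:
((4*(-2))*47)*13 = -8*47*13 = -376*13 = -4888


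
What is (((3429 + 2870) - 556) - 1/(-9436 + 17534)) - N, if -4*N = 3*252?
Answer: 48037335/8098 ≈ 5932.0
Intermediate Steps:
N = -189 (N = -3*252/4 = -1/4*756 = -189)
(((3429 + 2870) - 556) - 1/(-9436 + 17534)) - N = (((3429 + 2870) - 556) - 1/(-9436 + 17534)) - 1*(-189) = ((6299 - 556) - 1/8098) + 189 = (5743 - 1*1/8098) + 189 = (5743 - 1/8098) + 189 = 46506813/8098 + 189 = 48037335/8098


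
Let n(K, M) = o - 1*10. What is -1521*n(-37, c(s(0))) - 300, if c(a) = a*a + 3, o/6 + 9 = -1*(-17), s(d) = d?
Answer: -58098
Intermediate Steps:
o = 48 (o = -54 + 6*(-1*(-17)) = -54 + 6*17 = -54 + 102 = 48)
c(a) = 3 + a**2 (c(a) = a**2 + 3 = 3 + a**2)
n(K, M) = 38 (n(K, M) = 48 - 1*10 = 48 - 10 = 38)
-1521*n(-37, c(s(0))) - 300 = -1521*38 - 300 = -57798 - 300 = -58098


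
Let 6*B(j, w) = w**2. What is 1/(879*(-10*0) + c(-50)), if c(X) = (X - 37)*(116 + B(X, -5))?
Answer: -2/20909 ≈ -9.5653e-5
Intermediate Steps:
B(j, w) = w**2/6
c(X) = -26677/6 + 721*X/6 (c(X) = (X - 37)*(116 + (1/6)*(-5)**2) = (-37 + X)*(116 + (1/6)*25) = (-37 + X)*(116 + 25/6) = (-37 + X)*(721/6) = -26677/6 + 721*X/6)
1/(879*(-10*0) + c(-50)) = 1/(879*(-10*0) + (-26677/6 + (721/6)*(-50))) = 1/(879*0 + (-26677/6 - 18025/3)) = 1/(0 - 20909/2) = 1/(-20909/2) = -2/20909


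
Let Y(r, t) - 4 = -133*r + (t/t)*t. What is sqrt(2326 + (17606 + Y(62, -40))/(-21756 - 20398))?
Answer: 2*sqrt(5271448030)/3011 ≈ 48.226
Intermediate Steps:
Y(r, t) = 4 + t - 133*r (Y(r, t) = 4 + (-133*r + (t/t)*t) = 4 + (-133*r + 1*t) = 4 + (-133*r + t) = 4 + (t - 133*r) = 4 + t - 133*r)
sqrt(2326 + (17606 + Y(62, -40))/(-21756 - 20398)) = sqrt(2326 + (17606 + (4 - 40 - 133*62))/(-21756 - 20398)) = sqrt(2326 + (17606 + (4 - 40 - 8246))/(-42154)) = sqrt(2326 + (17606 - 8282)*(-1/42154)) = sqrt(2326 + 9324*(-1/42154)) = sqrt(2326 - 666/3011) = sqrt(7002920/3011) = 2*sqrt(5271448030)/3011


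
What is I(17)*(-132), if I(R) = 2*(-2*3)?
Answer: 1584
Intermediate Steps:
I(R) = -12 (I(R) = 2*(-6) = -12)
I(17)*(-132) = -12*(-132) = 1584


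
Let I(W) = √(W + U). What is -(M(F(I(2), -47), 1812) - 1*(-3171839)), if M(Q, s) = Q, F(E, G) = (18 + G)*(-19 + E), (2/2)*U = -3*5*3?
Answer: -3172390 + 29*I*√43 ≈ -3.1724e+6 + 190.17*I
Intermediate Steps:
U = -45 (U = -3*5*3 = -15*3 = -45)
I(W) = √(-45 + W) (I(W) = √(W - 45) = √(-45 + W))
F(E, G) = (-19 + E)*(18 + G)
-(M(F(I(2), -47), 1812) - 1*(-3171839)) = -((-342 - 19*(-47) + 18*√(-45 + 2) + √(-45 + 2)*(-47)) - 1*(-3171839)) = -((-342 + 893 + 18*√(-43) + √(-43)*(-47)) + 3171839) = -((-342 + 893 + 18*(I*√43) + (I*√43)*(-47)) + 3171839) = -((-342 + 893 + 18*I*√43 - 47*I*√43) + 3171839) = -((551 - 29*I*√43) + 3171839) = -(3172390 - 29*I*√43) = -3172390 + 29*I*√43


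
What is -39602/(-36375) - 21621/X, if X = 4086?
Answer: -23135189/5504750 ≈ -4.2028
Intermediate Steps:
-39602/(-36375) - 21621/X = -39602/(-36375) - 21621/4086 = -39602*(-1/36375) - 21621*1/4086 = 39602/36375 - 7207/1362 = -23135189/5504750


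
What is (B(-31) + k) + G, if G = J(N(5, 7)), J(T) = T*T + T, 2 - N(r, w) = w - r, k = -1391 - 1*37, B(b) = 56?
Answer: -1372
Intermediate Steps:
k = -1428 (k = -1391 - 37 = -1428)
N(r, w) = 2 + r - w (N(r, w) = 2 - (w - r) = 2 + (r - w) = 2 + r - w)
J(T) = T + T**2 (J(T) = T**2 + T = T + T**2)
G = 0 (G = (2 + 5 - 1*7)*(1 + (2 + 5 - 1*7)) = (2 + 5 - 7)*(1 + (2 + 5 - 7)) = 0*(1 + 0) = 0*1 = 0)
(B(-31) + k) + G = (56 - 1428) + 0 = -1372 + 0 = -1372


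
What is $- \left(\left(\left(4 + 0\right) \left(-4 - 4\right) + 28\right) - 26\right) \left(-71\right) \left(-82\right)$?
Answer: $174660$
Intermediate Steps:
$- \left(\left(\left(4 + 0\right) \left(-4 - 4\right) + 28\right) - 26\right) \left(-71\right) \left(-82\right) = - \left(\left(4 \left(-8\right) + 28\right) - 26\right) \left(-71\right) \left(-82\right) = - \left(\left(-32 + 28\right) - 26\right) \left(-71\right) \left(-82\right) = - \left(-4 - 26\right) \left(-71\right) \left(-82\right) = - \left(-30\right) \left(-71\right) \left(-82\right) = - 2130 \left(-82\right) = \left(-1\right) \left(-174660\right) = 174660$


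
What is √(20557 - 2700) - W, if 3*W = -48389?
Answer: 48389/3 + √17857 ≈ 16263.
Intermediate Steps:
W = -48389/3 (W = (⅓)*(-48389) = -48389/3 ≈ -16130.)
√(20557 - 2700) - W = √(20557 - 2700) - 1*(-48389/3) = √17857 + 48389/3 = 48389/3 + √17857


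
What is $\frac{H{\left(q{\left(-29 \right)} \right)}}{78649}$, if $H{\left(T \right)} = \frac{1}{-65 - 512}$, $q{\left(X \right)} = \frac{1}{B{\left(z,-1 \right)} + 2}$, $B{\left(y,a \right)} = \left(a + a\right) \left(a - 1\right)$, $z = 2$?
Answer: $- \frac{1}{45380473} \approx -2.2036 \cdot 10^{-8}$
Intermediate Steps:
$B{\left(y,a \right)} = 2 a \left(-1 + a\right)$
$q{\left(X \right)} = \frac{1}{6}$ ($q{\left(X \right)} = \frac{1}{2 \left(-1\right) \left(-1 - 1\right) + 2} = \frac{1}{2 \left(-1\right) \left(-2\right) + 2} = \frac{1}{4 + 2} = \frac{1}{6}$)
$H{\left(T \right)} = - \frac{1}{577}$ ($H{\left(T \right)} = \frac{1}{-577} = - \frac{1}{577}$)
$\frac{H{\left(q{\left(-29 \right)} \right)}}{78649} = - \frac{1}{577 \cdot 78649} = \left(- \frac{1}{577}\right) \frac{1}{78649} = - \frac{1}{45380473}$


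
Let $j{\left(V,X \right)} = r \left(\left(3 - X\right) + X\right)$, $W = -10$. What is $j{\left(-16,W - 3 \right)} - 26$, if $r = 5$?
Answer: $-11$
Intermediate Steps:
$j{\left(V,X \right)} = 15$ ($j{\left(V,X \right)} = 5 \left(\left(3 - X\right) + X\right) = 5 \cdot 3 = 15$)
$j{\left(-16,W - 3 \right)} - 26 = 15 - 26 = -11$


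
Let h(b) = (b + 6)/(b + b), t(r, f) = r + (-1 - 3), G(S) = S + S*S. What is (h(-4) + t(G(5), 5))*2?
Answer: 103/2 ≈ 51.500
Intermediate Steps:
G(S) = S + S**2
t(r, f) = -4 + r (t(r, f) = r - 4 = -4 + r)
h(b) = (6 + b)/(2*b) (h(b) = (6 + b)/((2*b)) = (6 + b)*(1/(2*b)) = (6 + b)/(2*b))
(h(-4) + t(G(5), 5))*2 = ((1/2)*(6 - 4)/(-4) + (-4 + 5*(1 + 5)))*2 = ((1/2)*(-1/4)*2 + (-4 + 5*6))*2 = (-1/4 + (-4 + 30))*2 = (-1/4 + 26)*2 = (103/4)*2 = 103/2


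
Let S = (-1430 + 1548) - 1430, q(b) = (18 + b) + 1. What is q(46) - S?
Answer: 1377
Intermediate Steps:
q(b) = 19 + b
S = -1312 (S = 118 - 1430 = -1312)
q(46) - S = (19 + 46) - 1*(-1312) = 65 + 1312 = 1377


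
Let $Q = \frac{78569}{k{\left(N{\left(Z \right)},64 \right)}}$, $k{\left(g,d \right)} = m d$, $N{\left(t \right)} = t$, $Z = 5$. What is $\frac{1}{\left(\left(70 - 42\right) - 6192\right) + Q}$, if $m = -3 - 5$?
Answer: $- \frac{512}{3234537} \approx -0.00015829$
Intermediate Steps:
$m = -8$ ($m = -3 - 5 = -8$)
$k{\left(g,d \right)} = - 8 d$
$Q = - \frac{78569}{512}$ ($Q = \frac{78569}{\left(-8\right) 64} = \frac{78569}{-512} = 78569 \left(- \frac{1}{512}\right) = - \frac{78569}{512} \approx -153.46$)
$\frac{1}{\left(\left(70 - 42\right) - 6192\right) + Q} = \frac{1}{\left(\left(70 - 42\right) - 6192\right) - \frac{78569}{512}} = \frac{1}{\left(28 - 6192\right) - \frac{78569}{512}} = \frac{1}{-6164 - \frac{78569}{512}} = \frac{1}{- \frac{3234537}{512}} = - \frac{512}{3234537}$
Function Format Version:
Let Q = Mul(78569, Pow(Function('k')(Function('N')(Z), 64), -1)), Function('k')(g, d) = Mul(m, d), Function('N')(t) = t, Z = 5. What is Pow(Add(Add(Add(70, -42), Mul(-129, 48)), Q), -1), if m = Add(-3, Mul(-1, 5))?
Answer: Rational(-512, 3234537) ≈ -0.00015829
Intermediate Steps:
m = -8 (m = Add(-3, -5) = -8)
Function('k')(g, d) = Mul(-8, d)
Q = Rational(-78569, 512) (Q = Mul(78569, Pow(Mul(-8, 64), -1)) = Mul(78569, Pow(-512, -1)) = Mul(78569, Rational(-1, 512)) = Rational(-78569, 512) ≈ -153.46)
Pow(Add(Add(Add(70, -42), Mul(-129, 48)), Q), -1) = Pow(Add(Add(Add(70, -42), Mul(-129, 48)), Rational(-78569, 512)), -1) = Pow(Add(Add(28, -6192), Rational(-78569, 512)), -1) = Pow(Add(-6164, Rational(-78569, 512)), -1) = Pow(Rational(-3234537, 512), -1) = Rational(-512, 3234537)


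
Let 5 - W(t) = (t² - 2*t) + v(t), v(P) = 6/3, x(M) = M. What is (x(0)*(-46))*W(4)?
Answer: 0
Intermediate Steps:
v(P) = 2 (v(P) = 6*(⅓) = 2)
W(t) = 3 - t² + 2*t (W(t) = 5 - ((t² - 2*t) + 2) = 5 - (2 + t² - 2*t) = 5 + (-2 - t² + 2*t) = 3 - t² + 2*t)
(x(0)*(-46))*W(4) = (0*(-46))*(3 - 1*4² + 2*4) = 0*(3 - 1*16 + 8) = 0*(3 - 16 + 8) = 0*(-5) = 0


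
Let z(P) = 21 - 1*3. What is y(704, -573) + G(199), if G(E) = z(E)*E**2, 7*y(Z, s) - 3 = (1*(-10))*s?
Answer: 713637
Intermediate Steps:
z(P) = 18 (z(P) = 21 - 3 = 18)
y(Z, s) = 3/7 - 10*s/7 (y(Z, s) = 3/7 + ((1*(-10))*s)/7 = 3/7 + (-10*s)/7 = 3/7 - 10*s/7)
G(E) = 18*E**2
y(704, -573) + G(199) = (3/7 - 10/7*(-573)) + 18*199**2 = (3/7 + 5730/7) + 18*39601 = 819 + 712818 = 713637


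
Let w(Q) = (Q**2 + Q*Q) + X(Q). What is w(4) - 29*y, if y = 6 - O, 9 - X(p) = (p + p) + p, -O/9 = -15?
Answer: 3770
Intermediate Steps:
O = 135 (O = -9*(-15) = 135)
X(p) = 9 - 3*p (X(p) = 9 - ((p + p) + p) = 9 - (2*p + p) = 9 - 3*p)
w(Q) = 9 - 3*Q + 2*Q**2 (w(Q) = (Q**2 + Q*Q) + (9 - 3*Q) = (Q**2 + Q**2) + (9 - 3*Q) = 2*Q**2 + (9 - 3*Q) = 9 - 3*Q + 2*Q**2)
y = -129 (y = 6 - 1*135 = 6 - 135 = -129)
w(4) - 29*y = (9 - 3*4 + 2*4**2) - 29*(-129) = (9 - 12 + 2*16) + 3741 = (9 - 12 + 32) + 3741 = 29 + 3741 = 3770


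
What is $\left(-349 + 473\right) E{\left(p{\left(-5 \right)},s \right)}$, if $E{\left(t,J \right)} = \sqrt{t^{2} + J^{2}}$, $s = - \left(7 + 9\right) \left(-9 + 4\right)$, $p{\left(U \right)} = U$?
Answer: $620 \sqrt{257} \approx 9939.4$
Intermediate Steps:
$s = 80$ ($s = - 16 \left(-5\right) = \left(-1\right) \left(-80\right) = 80$)
$E{\left(t,J \right)} = \sqrt{J^{2} + t^{2}}$
$\left(-349 + 473\right) E{\left(p{\left(-5 \right)},s \right)} = \left(-349 + 473\right) \sqrt{80^{2} + \left(-5\right)^{2}} = 124 \sqrt{6400 + 25} = 124 \sqrt{6425} = 124 \cdot 5 \sqrt{257} = 620 \sqrt{257}$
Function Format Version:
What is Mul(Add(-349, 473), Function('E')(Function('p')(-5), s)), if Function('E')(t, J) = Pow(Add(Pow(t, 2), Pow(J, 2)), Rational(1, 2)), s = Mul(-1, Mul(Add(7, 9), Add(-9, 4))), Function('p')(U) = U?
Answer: Mul(620, Pow(257, Rational(1, 2))) ≈ 9939.4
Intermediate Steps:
s = 80 (s = Mul(-1, Mul(16, -5)) = Mul(-1, -80) = 80)
Function('E')(t, J) = Pow(Add(Pow(J, 2), Pow(t, 2)), Rational(1, 2))
Mul(Add(-349, 473), Function('E')(Function('p')(-5), s)) = Mul(Add(-349, 473), Pow(Add(Pow(80, 2), Pow(-5, 2)), Rational(1, 2))) = Mul(124, Pow(Add(6400, 25), Rational(1, 2))) = Mul(124, Pow(6425, Rational(1, 2))) = Mul(124, Mul(5, Pow(257, Rational(1, 2)))) = Mul(620, Pow(257, Rational(1, 2)))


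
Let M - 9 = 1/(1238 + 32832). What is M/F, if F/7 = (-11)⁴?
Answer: 306631/3491732090 ≈ 8.7816e-5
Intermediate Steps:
F = 102487 (F = 7*(-11)⁴ = 7*14641 = 102487)
M = 306631/34070 (M = 9 + 1/(1238 + 32832) = 9 + 1/34070 = 306631/34070 ≈ 9.0000)
M/F = (306631/34070)/102487 = (306631/34070)*(1/102487) = 306631/3491732090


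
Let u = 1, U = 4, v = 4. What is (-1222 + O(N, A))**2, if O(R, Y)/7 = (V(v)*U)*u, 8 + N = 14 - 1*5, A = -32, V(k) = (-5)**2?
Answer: 272484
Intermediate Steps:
V(k) = 25
N = 1 (N = -8 + (14 - 1*5) = -8 + (14 - 5) = -8 + 9 = 1)
O(R, Y) = 700 (O(R, Y) = 7*((25*4)*1) = 7*(100*1) = 7*100 = 700)
(-1222 + O(N, A))**2 = (-1222 + 700)**2 = (-522)**2 = 272484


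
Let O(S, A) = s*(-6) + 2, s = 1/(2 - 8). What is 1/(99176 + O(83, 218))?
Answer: 1/99179 ≈ 1.0083e-5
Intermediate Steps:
s = -1/6 (s = 1/(-6) = -1/6 ≈ -0.16667)
O(S, A) = 3 (O(S, A) = -1/6*(-6) + 2 = 1 + 2 = 3)
1/(99176 + O(83, 218)) = 1/(99176 + 3) = 1/99179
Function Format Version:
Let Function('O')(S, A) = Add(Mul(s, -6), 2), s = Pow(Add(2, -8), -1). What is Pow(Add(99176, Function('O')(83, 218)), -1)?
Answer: Rational(1, 99179) ≈ 1.0083e-5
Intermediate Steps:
s = Rational(-1, 6) (s = Pow(-6, -1) = Rational(-1, 6) ≈ -0.16667)
Function('O')(S, A) = 3 (Function('O')(S, A) = Add(Mul(Rational(-1, 6), -6), 2) = Add(1, 2) = 3)
Pow(Add(99176, Function('O')(83, 218)), -1) = Pow(Add(99176, 3), -1) = Pow(99179, -1) = Rational(1, 99179)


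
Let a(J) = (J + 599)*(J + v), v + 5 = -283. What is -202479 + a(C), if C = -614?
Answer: -188949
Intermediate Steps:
v = -288 (v = -5 - 283 = -288)
a(J) = (-288 + J)*(599 + J) (a(J) = (J + 599)*(J - 288) = (599 + J)*(-288 + J) = (-288 + J)*(599 + J))
-202479 + a(C) = -202479 + (-172512 + (-614)² + 311*(-614)) = -202479 + (-172512 + 376996 - 190954) = -202479 + 13530 = -188949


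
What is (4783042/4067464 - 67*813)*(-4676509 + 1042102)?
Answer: 402608792377004157/2033732 ≈ 1.9797e+11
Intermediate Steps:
(4783042/4067464 - 67*813)*(-4676509 + 1042102) = (4783042*(1/4067464) - 54471)*(-3634407) = (2391521/2033732 - 54471)*(-3634407) = -110777024251/2033732*(-3634407) = 402608792377004157/2033732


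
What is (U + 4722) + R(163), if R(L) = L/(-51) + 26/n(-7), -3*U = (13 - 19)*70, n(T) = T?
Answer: 1733267/357 ≈ 4855.1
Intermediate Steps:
U = 140 (U = -(13 - 19)*70/3 = -(-2)*70 = -1/3*(-420) = 140)
R(L) = -26/7 - L/51 (R(L) = L/(-51) + 26/(-7) = L*(-1/51) + 26*(-1/7) = -L/51 - 26/7 = -26/7 - L/51)
(U + 4722) + R(163) = (140 + 4722) + (-26/7 - 1/51*163) = 4862 + (-26/7 - 163/51) = 4862 - 2467/357 = 1733267/357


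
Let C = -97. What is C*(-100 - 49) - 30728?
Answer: -16275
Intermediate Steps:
C*(-100 - 49) - 30728 = -97*(-100 - 49) - 30728 = -97*(-149) - 30728 = 14453 - 30728 = -16275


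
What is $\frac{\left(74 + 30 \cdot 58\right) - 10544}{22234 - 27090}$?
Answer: $\frac{4365}{2428} \approx 1.7978$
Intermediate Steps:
$\frac{\left(74 + 30 \cdot 58\right) - 10544}{22234 - 27090} = \frac{\left(74 + 1740\right) - 10544}{-4856} = \left(1814 - 10544\right) \left(- \frac{1}{4856}\right) = \left(-8730\right) \left(- \frac{1}{4856}\right) = \frac{4365}{2428}$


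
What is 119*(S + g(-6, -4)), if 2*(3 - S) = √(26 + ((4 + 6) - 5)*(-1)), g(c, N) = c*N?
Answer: 3213 - 119*√21/2 ≈ 2940.3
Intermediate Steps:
g(c, N) = N*c
S = 3 - √21/2 (S = 3 - √(26 + ((4 + 6) - 5)*(-1))/2 = 3 - √(26 + (10 - 5)*(-1))/2 = 3 - √(26 + 5*(-1))/2 = 3 - √(26 - 5)/2 = 3 - √21/2 ≈ 0.70871)
119*(S + g(-6, -4)) = 119*((3 - √21/2) - 4*(-6)) = 119*((3 - √21/2) + 24) = 119*(27 - √21/2) = 3213 - 119*√21/2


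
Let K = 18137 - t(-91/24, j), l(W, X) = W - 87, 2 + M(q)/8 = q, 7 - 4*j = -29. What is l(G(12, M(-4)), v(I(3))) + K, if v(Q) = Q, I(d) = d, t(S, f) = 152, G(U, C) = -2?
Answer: 17896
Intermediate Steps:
j = 9 (j = 7/4 - ¼*(-29) = 7/4 + 29/4 = 9)
M(q) = -16 + 8*q
l(W, X) = -87 + W
K = 17985 (K = 18137 - 1*152 = 18137 - 152 = 17985)
l(G(12, M(-4)), v(I(3))) + K = (-87 - 2) + 17985 = -89 + 17985 = 17896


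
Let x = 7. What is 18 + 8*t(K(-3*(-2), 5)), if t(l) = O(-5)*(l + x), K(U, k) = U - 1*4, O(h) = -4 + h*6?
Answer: -2430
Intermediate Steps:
O(h) = -4 + 6*h
K(U, k) = -4 + U (K(U, k) = U - 4 = -4 + U)
t(l) = -238 - 34*l (t(l) = (-4 + 6*(-5))*(l + 7) = (-4 - 30)*(7 + l) = -34*(7 + l) = -238 - 34*l)
18 + 8*t(K(-3*(-2), 5)) = 18 + 8*(-238 - 34*(-4 - 3*(-2))) = 18 + 8*(-238 - 34*(-4 + 6)) = 18 + 8*(-238 - 34*2) = 18 + 8*(-238 - 68) = 18 + 8*(-306) = 18 - 2448 = -2430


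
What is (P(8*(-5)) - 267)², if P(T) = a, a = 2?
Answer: 70225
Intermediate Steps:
P(T) = 2
(P(8*(-5)) - 267)² = (2 - 267)² = (-265)² = 70225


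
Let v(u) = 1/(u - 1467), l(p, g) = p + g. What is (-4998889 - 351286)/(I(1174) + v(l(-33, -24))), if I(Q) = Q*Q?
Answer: -8153666700/2100492623 ≈ -3.8818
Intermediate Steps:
l(p, g) = g + p
v(u) = 1/(-1467 + u)
I(Q) = Q²
(-4998889 - 351286)/(I(1174) + v(l(-33, -24))) = (-4998889 - 351286)/(1174² + 1/(-1467 + (-24 - 33))) = -5350175/(1378276 + 1/(-1467 - 57)) = -5350175/(1378276 + 1/(-1524)) = -5350175/(1378276 - 1/1524) = -5350175/2100492623/1524 = -5350175*1524/2100492623 = -8153666700/2100492623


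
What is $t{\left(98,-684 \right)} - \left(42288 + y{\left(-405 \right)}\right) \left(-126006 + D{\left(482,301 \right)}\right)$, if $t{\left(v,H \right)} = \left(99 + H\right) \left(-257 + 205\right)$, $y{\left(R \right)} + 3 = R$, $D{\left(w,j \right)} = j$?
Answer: $5264555820$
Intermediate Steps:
$y{\left(R \right)} = -3 + R$
$t{\left(v,H \right)} = -5148 - 52 H$ ($t{\left(v,H \right)} = \left(99 + H\right) \left(-52\right) = -5148 - 52 H$)
$t{\left(98,-684 \right)} - \left(42288 + y{\left(-405 \right)}\right) \left(-126006 + D{\left(482,301 \right)}\right) = \left(-5148 - -35568\right) - \left(42288 - 408\right) \left(-126006 + 301\right) = \left(-5148 + 35568\right) - \left(42288 - 408\right) \left(-125705\right) = 30420 - 41880 \left(-125705\right) = 30420 - -5264525400 = 30420 + 5264525400 = 5264555820$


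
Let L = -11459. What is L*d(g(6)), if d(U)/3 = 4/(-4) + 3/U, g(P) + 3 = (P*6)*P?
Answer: 2406390/71 ≈ 33893.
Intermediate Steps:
g(P) = -3 + 6*P² (g(P) = -3 + (P*6)*P = -3 + (6*P)*P = -3 + 6*P²)
d(U) = -3 + 9/U (d(U) = 3*(4/(-4) + 3/U) = 3*(4*(-¼) + 3/U) = 3*(-1 + 3/U) = -3 + 9/U)
L*d(g(6)) = -11459*(-3 + 9/(-3 + 6*6²)) = -11459*(-3 + 9/(-3 + 6*36)) = -11459*(-3 + 9/(-3 + 216)) = -11459*(-3 + 9/213) = -11459*(-3 + 9*(1/213)) = -11459*(-3 + 3/71) = -11459*(-210/71) = 2406390/71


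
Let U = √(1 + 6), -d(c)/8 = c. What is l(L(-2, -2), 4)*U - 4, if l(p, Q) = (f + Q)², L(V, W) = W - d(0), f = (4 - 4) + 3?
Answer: -4 + 49*√7 ≈ 125.64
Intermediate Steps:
d(c) = -8*c
U = √7 ≈ 2.6458
f = 3 (f = 0 + 3 = 3)
L(V, W) = W (L(V, W) = W - (-8)*0 = W - 1*0 = W + 0 = W)
l(p, Q) = (3 + Q)²
l(L(-2, -2), 4)*U - 4 = (3 + 4)²*√7 - 4 = 7²*√7 - 4 = 49*√7 - 4 = -4 + 49*√7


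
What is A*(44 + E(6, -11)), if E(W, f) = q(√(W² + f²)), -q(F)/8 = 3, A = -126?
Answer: -2520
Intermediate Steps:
q(F) = -24 (q(F) = -8*3 = -24)
E(W, f) = -24
A*(44 + E(6, -11)) = -126*(44 - 24) = -126*20 = -2520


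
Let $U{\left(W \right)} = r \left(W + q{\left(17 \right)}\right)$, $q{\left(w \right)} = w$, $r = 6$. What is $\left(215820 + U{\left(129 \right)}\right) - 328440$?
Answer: $-111744$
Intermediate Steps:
$U{\left(W \right)} = 102 + 6 W$ ($U{\left(W \right)} = 6 \left(W + 17\right) = 6 \left(17 + W\right) = 102 + 6 W$)
$\left(215820 + U{\left(129 \right)}\right) - 328440 = \left(215820 + \left(102 + 6 \cdot 129\right)\right) - 328440 = \left(215820 + \left(102 + 774\right)\right) - 328440 = \left(215820 + 876\right) - 328440 = 216696 - 328440 = -111744$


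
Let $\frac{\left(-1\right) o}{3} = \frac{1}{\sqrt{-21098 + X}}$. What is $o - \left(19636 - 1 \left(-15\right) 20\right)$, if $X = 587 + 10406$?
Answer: $-19936 + \frac{3 i \sqrt{10105}}{10105} \approx -19936.0 + 0.029844 i$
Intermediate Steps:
$X = 10993$
$o = \frac{3 i \sqrt{10105}}{10105}$ ($o = - \frac{3}{\sqrt{-21098 + 10993}} = - \frac{3}{\sqrt{-10105}} = - \frac{3}{i \sqrt{10105}} = - 3 \left(- \frac{i \sqrt{10105}}{10105}\right) = \frac{3 i \sqrt{10105}}{10105} \approx 0.029844 i$)
$o - \left(19636 - 1 \left(-15\right) 20\right) = \frac{3 i \sqrt{10105}}{10105} - \left(19636 - 1 \left(-15\right) 20\right) = \frac{3 i \sqrt{10105}}{10105} - \left(19636 - \left(-15\right) 20\right) = \frac{3 i \sqrt{10105}}{10105} - \left(19636 - -300\right) = \frac{3 i \sqrt{10105}}{10105} - \left(19636 + 300\right) = \frac{3 i \sqrt{10105}}{10105} - 19936 = -19936 + \frac{3 i \sqrt{10105}}{10105}$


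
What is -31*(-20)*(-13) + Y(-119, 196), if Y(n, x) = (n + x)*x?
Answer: 7032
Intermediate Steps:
Y(n, x) = x*(n + x)
-31*(-20)*(-13) + Y(-119, 196) = -31*(-20)*(-13) + 196*(-119 + 196) = 620*(-13) + 196*77 = -8060 + 15092 = 7032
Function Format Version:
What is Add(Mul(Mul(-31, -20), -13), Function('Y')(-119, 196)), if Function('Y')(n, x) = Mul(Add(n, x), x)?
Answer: 7032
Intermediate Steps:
Function('Y')(n, x) = Mul(x, Add(n, x))
Add(Mul(Mul(-31, -20), -13), Function('Y')(-119, 196)) = Add(Mul(Mul(-31, -20), -13), Mul(196, Add(-119, 196))) = Add(Mul(620, -13), Mul(196, 77)) = Add(-8060, 15092) = 7032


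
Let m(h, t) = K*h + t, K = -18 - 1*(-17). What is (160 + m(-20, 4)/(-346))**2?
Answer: 765518224/29929 ≈ 25578.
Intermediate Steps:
K = -1 (K = -18 + 17 = -1)
m(h, t) = t - h (m(h, t) = -h + t = t - h)
(160 + m(-20, 4)/(-346))**2 = (160 + (4 - 1*(-20))/(-346))**2 = (160 + (4 + 20)*(-1/346))**2 = (160 + 24*(-1/346))**2 = (160 - 12/173)**2 = (27668/173)**2 = 765518224/29929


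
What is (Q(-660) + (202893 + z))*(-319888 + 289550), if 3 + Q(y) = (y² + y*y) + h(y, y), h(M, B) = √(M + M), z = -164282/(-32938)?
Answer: -536657083908638/16469 - 60676*I*√330 ≈ -3.2586e+10 - 1.1022e+6*I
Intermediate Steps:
z = 82141/16469 (z = -164282*(-1/32938) = 82141/16469 ≈ 4.9876)
h(M, B) = √2*√M (h(M, B) = √(2*M) = √2*√M)
Q(y) = -3 + 2*y² + √2*√y (Q(y) = -3 + ((y² + y*y) + √2*√y) = -3 + ((y² + y²) + √2*√y) = -3 + (2*y² + √2*√y) = -3 + 2*y² + √2*√y)
(Q(-660) + (202893 + z))*(-319888 + 289550) = ((-3 + 2*(-660)² + √2*√(-660)) + (202893 + 82141/16469))*(-319888 + 289550) = ((-3 + 2*435600 + √2*(2*I*√165)) + 3341526958/16469)*(-30338) = ((-3 + 871200 + 2*I*√330) + 3341526958/16469)*(-30338) = ((871197 + 2*I*√330) + 3341526958/16469)*(-30338) = (17689270351/16469 + 2*I*√330)*(-30338) = -536657083908638/16469 - 60676*I*√330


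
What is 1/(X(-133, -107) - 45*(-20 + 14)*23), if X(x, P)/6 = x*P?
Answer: 1/91596 ≈ 1.0918e-5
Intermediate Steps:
X(x, P) = 6*P*x (X(x, P) = 6*(x*P) = 6*(P*x) = 6*P*x)
1/(X(-133, -107) - 45*(-20 + 14)*23) = 1/(6*(-107)*(-133) - 45*(-20 + 14)*23) = 1/(85386 - 45*(-6)*23) = 1/(85386 + 270*23) = 1/(85386 + 6210) = 1/91596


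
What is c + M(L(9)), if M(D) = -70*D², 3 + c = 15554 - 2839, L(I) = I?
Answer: 7042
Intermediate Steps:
c = 12712 (c = -3 + (15554 - 2839) = -3 + 12715 = 12712)
c + M(L(9)) = 12712 - 70*9² = 12712 - 70*81 = 12712 - 5670 = 7042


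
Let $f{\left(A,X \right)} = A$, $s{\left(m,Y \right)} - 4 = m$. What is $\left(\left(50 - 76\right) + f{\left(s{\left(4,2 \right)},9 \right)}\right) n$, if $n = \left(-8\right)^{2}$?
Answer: $-1152$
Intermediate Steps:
$s{\left(m,Y \right)} = 4 + m$
$n = 64$
$\left(\left(50 - 76\right) + f{\left(s{\left(4,2 \right)},9 \right)}\right) n = \left(\left(50 - 76\right) + \left(4 + 4\right)\right) 64 = \left(-26 + 8\right) 64 = \left(-18\right) 64 = -1152$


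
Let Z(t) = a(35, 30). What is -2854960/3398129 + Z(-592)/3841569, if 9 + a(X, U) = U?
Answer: -3655818157177/4351382341467 ≈ -0.84015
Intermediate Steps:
a(X, U) = -9 + U
Z(t) = 21 (Z(t) = -9 + 30 = 21)
-2854960/3398129 + Z(-592)/3841569 = -2854960/3398129 + 21/3841569 = -2854960*1/3398129 + 21*(1/3841569) = -2854960/3398129 + 7/1280523 = -3655818157177/4351382341467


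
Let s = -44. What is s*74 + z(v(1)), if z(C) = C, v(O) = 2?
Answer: -3254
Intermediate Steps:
s*74 + z(v(1)) = -44*74 + 2 = -3256 + 2 = -3254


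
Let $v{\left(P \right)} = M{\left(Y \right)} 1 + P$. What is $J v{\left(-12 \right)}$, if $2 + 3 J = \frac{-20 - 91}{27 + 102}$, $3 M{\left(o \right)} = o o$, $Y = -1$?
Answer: $\frac{1435}{129} \approx 11.124$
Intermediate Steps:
$M{\left(o \right)} = \frac{o^{2}}{3}$ ($M{\left(o \right)} = \frac{o o}{3} = \frac{o^{2}}{3}$)
$J = - \frac{41}{43}$ ($J = - \frac{2}{3} + \frac{\left(-20 - 91\right) \frac{1}{27 + 102}}{3} = - \frac{2}{3} + \frac{\left(-111\right) \frac{1}{129}}{3} = - \frac{2}{3} + \frac{1}{3} \left(- \frac{37}{43}\right) = - \frac{2}{3} - \frac{37}{129} = - \frac{41}{43} \approx -0.95349$)
$v{\left(P \right)} = \frac{1}{3} + P$ ($v{\left(P \right)} = \frac{\left(-1\right)^{2}}{3} \cdot 1 + P = \frac{1}{3} \cdot 1 \cdot 1 + P = \frac{1}{3} \cdot 1 + P = \frac{1}{3} + P$)
$J v{\left(-12 \right)} = - \frac{41 \left(\frac{1}{3} - 12\right)}{43} = \left(- \frac{41}{43}\right) \left(- \frac{35}{3}\right) = \frac{1435}{129}$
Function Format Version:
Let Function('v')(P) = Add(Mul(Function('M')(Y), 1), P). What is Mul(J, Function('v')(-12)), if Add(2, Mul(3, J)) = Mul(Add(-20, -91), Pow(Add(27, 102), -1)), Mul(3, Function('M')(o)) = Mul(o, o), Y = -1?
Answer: Rational(1435, 129) ≈ 11.124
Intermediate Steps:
Function('M')(o) = Mul(Rational(1, 3), Pow(o, 2)) (Function('M')(o) = Mul(Rational(1, 3), Mul(o, o)) = Mul(Rational(1, 3), Pow(o, 2)))
J = Rational(-41, 43) (J = Add(Rational(-2, 3), Mul(Rational(1, 3), Mul(Add(-20, -91), Pow(Add(27, 102), -1)))) = Add(Rational(-2, 3), Mul(Rational(1, 3), Mul(-111, Pow(129, -1)))) = Add(Rational(-2, 3), Mul(Rational(1, 3), Mul(-111, Rational(1, 129)))) = Add(Rational(-2, 3), Mul(Rational(1, 3), Rational(-37, 43))) = Add(Rational(-2, 3), Rational(-37, 129)) = Rational(-41, 43) ≈ -0.95349)
Function('v')(P) = Add(Rational(1, 3), P) (Function('v')(P) = Add(Mul(Mul(Rational(1, 3), Pow(-1, 2)), 1), P) = Add(Mul(Mul(Rational(1, 3), 1), 1), P) = Add(Mul(Rational(1, 3), 1), P) = Add(Rational(1, 3), P))
Mul(J, Function('v')(-12)) = Mul(Rational(-41, 43), Add(Rational(1, 3), -12)) = Mul(Rational(-41, 43), Rational(-35, 3)) = Rational(1435, 129)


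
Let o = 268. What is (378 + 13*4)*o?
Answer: 115240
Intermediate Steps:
(378 + 13*4)*o = (378 + 13*4)*268 = (378 + 52)*268 = 430*268 = 115240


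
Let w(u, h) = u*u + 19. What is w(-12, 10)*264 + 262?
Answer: 43294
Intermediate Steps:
w(u, h) = 19 + u² (w(u, h) = u² + 19 = 19 + u²)
w(-12, 10)*264 + 262 = (19 + (-12)²)*264 + 262 = (19 + 144)*264 + 262 = 163*264 + 262 = 43032 + 262 = 43294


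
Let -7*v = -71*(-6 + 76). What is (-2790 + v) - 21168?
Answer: -23248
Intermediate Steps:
v = 710 (v = -(-71)*(-6 + 76)/7 = -(-71)*70/7 = -⅐*(-4970) = 710)
(-2790 + v) - 21168 = (-2790 + 710) - 21168 = -2080 - 21168 = -23248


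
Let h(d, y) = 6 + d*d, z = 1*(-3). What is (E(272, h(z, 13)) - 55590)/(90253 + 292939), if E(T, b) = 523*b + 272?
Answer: -47473/383192 ≈ -0.12389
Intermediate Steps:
z = -3
h(d, y) = 6 + d**2
E(T, b) = 272 + 523*b
(E(272, h(z, 13)) - 55590)/(90253 + 292939) = ((272 + 523*(6 + (-3)**2)) - 55590)/(90253 + 292939) = ((272 + 523*(6 + 9)) - 55590)/383192 = ((272 + 523*15) - 55590)*(1/383192) = ((272 + 7845) - 55590)*(1/383192) = (8117 - 55590)*(1/383192) = -47473*1/383192 = -47473/383192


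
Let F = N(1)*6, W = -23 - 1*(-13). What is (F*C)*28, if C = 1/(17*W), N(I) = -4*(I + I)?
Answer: 672/85 ≈ 7.9059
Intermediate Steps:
N(I) = -8*I
W = -10 (W = -23 + 13 = -10)
F = -48 (F = -8*1*6 = -8*6 = -48)
C = -1/170 (C = 1/(17*(-10)) = (1/17)*(-⅒) = -1/170 ≈ -0.0058824)
(F*C)*28 = -48*(-1/170)*28 = (24/85)*28 = 672/85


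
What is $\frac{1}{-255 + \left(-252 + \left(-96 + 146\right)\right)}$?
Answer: $- \frac{1}{457} \approx -0.0021882$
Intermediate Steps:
$\frac{1}{-255 + \left(-252 + \left(-96 + 146\right)\right)} = \frac{1}{-255 + \left(-252 + 50\right)} = \frac{1}{-255 - 202} = \frac{1}{-457} = - \frac{1}{457}$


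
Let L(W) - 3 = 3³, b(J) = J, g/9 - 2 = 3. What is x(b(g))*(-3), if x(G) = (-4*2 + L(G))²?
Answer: -1452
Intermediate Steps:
g = 45 (g = 18 + 9*3 = 18 + 27 = 45)
L(W) = 30 (L(W) = 3 + 3³ = 3 + 27 = 30)
x(G) = 484 (x(G) = (-4*2 + 30)² = (-8 + 30)² = 22² = 484)
x(b(g))*(-3) = 484*(-3) = -1452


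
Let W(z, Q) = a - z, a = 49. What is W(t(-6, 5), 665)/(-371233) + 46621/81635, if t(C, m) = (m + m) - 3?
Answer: 17303825023/30305605955 ≈ 0.57098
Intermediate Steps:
t(C, m) = -3 + 2*m (t(C, m) = 2*m - 3 = -3 + 2*m)
W(z, Q) = 49 - z
W(t(-6, 5), 665)/(-371233) + 46621/81635 = (49 - (-3 + 2*5))/(-371233) + 46621/81635 = (49 - (-3 + 10))*(-1/371233) + 46621*(1/81635) = (49 - 1*7)*(-1/371233) + 46621/81635 = (49 - 7)*(-1/371233) + 46621/81635 = 42*(-1/371233) + 46621/81635 = -42/371233 + 46621/81635 = 17303825023/30305605955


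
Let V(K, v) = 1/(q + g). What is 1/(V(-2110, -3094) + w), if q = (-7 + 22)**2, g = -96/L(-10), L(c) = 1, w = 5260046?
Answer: 129/678545935 ≈ 1.9011e-7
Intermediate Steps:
g = -96 (g = -96/1 = -96*1 = -96)
q = 225 (q = 15**2 = 225)
V(K, v) = 1/129 (V(K, v) = 1/(225 - 96) = 1/129)
1/(V(-2110, -3094) + w) = 1/(1/129 + 5260046) = 1/(678545935/129) = 129/678545935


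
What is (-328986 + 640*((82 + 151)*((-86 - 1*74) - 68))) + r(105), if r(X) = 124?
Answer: -34328222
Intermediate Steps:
(-328986 + 640*((82 + 151)*((-86 - 1*74) - 68))) + r(105) = (-328986 + 640*((82 + 151)*((-86 - 1*74) - 68))) + 124 = (-328986 + 640*(233*((-86 - 74) - 68))) + 124 = (-328986 + 640*(233*(-160 - 68))) + 124 = (-328986 + 640*(233*(-228))) + 124 = (-328986 + 640*(-53124)) + 124 = (-328986 - 33999360) + 124 = -34328346 + 124 = -34328222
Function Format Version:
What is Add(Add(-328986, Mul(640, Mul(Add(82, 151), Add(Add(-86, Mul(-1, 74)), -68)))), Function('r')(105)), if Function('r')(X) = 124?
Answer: -34328222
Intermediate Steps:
Add(Add(-328986, Mul(640, Mul(Add(82, 151), Add(Add(-86, Mul(-1, 74)), -68)))), Function('r')(105)) = Add(Add(-328986, Mul(640, Mul(Add(82, 151), Add(Add(-86, Mul(-1, 74)), -68)))), 124) = Add(Add(-328986, Mul(640, Mul(233, Add(Add(-86, -74), -68)))), 124) = Add(Add(-328986, Mul(640, Mul(233, Add(-160, -68)))), 124) = Add(Add(-328986, Mul(640, Mul(233, -228))), 124) = Add(Add(-328986, Mul(640, -53124)), 124) = Add(Add(-328986, -33999360), 124) = Add(-34328346, 124) = -34328222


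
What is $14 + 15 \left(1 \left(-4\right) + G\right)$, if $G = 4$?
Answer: $14$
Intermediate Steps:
$14 + 15 \left(1 \left(-4\right) + G\right) = 14 + 15 \left(1 \left(-4\right) + 4\right) = 14 + 15 \left(-4 + 4\right) = 14 + 15 \cdot 0 = 14 + 0 = 14$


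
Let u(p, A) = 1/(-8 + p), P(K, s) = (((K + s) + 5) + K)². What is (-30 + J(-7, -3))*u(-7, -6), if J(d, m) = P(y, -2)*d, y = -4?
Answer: 41/3 ≈ 13.667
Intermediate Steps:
P(K, s) = (5 + s + 2*K)² (P(K, s) = ((5 + K + s) + K)² = (5 + s + 2*K)²)
J(d, m) = 25*d (J(d, m) = (5 - 2 + 2*(-4))²*d = (5 - 2 - 8)²*d = (-5)²*d = 25*d)
(-30 + J(-7, -3))*u(-7, -6) = (-30 + 25*(-7))/(-8 - 7) = (-30 - 175)/(-15) = -205*(-1/15) = 41/3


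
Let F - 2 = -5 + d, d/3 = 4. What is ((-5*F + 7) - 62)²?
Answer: 10000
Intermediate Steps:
d = 12 (d = 3*4 = 12)
F = 9 (F = 2 + (-5 + 12) = 2 + 7 = 9)
((-5*F + 7) - 62)² = ((-5*9 + 7) - 62)² = ((-45 + 7) - 62)² = (-38 - 62)² = (-100)² = 10000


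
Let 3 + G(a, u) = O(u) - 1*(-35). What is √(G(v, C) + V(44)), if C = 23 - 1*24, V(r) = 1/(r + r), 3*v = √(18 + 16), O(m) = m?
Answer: √60038/44 ≈ 5.5688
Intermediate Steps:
v = √34/3 (v = √(18 + 16)/3 = √34/3 ≈ 1.9437)
V(r) = 1/(2*r)
C = -1 (C = 23 - 24 = -1)
G(a, u) = 32 + u (G(a, u) = -3 + (u - 1*(-35)) = -3 + (u + 35) = -3 + (35 + u) = 32 + u)
√(G(v, C) + V(44)) = √((32 - 1) + (½)/44) = √(31 + (½)*(1/44)) = √(31 + 1/88) = √(2729/88) = √60038/44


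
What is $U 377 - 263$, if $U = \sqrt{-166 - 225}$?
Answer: $-263 + 377 i \sqrt{391} \approx -263.0 + 7454.7 i$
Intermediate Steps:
$U = i \sqrt{391}$ ($U = \sqrt{-391} = i \sqrt{391} \approx 19.774 i$)
$U 377 - 263 = i \sqrt{391} \cdot 377 - 263 = 377 i \sqrt{391} - 263 = -263 + 377 i \sqrt{391}$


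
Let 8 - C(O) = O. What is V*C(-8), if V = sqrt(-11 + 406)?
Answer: 16*sqrt(395) ≈ 317.99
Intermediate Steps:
C(O) = 8 - O
V = sqrt(395) ≈ 19.875
V*C(-8) = sqrt(395)*(8 - 1*(-8)) = sqrt(395)*(8 + 8) = sqrt(395)*16 = 16*sqrt(395)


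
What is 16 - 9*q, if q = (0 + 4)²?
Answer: -128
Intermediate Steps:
q = 16 (q = 4² = 16)
16 - 9*q = 16 - 9*16 = 16 - 144 = -128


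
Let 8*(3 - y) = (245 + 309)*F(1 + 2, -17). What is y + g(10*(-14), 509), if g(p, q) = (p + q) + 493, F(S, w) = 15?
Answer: -695/4 ≈ -173.75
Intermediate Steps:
g(p, q) = 493 + p + q
y = -4143/4 (y = 3 - (245 + 309)*15/8 = 3 - 277*15/4 = 3 - ⅛*8310 = 3 - 4155/4 = -4143/4 ≈ -1035.8)
y + g(10*(-14), 509) = -4143/4 + (493 + 10*(-14) + 509) = -4143/4 + (493 - 140 + 509) = -4143/4 + 862 = -695/4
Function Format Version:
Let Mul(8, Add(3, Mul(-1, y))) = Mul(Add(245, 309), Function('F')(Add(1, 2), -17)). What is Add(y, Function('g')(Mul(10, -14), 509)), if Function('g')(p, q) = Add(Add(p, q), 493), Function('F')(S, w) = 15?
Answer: Rational(-695, 4) ≈ -173.75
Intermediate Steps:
Function('g')(p, q) = Add(493, p, q)
y = Rational(-4143, 4) (y = Add(3, Mul(Rational(-1, 8), Mul(Add(245, 309), 15))) = Add(3, Mul(Rational(-1, 8), Mul(554, 15))) = Add(3, Mul(Rational(-1, 8), 8310)) = Add(3, Rational(-4155, 4)) = Rational(-4143, 4) ≈ -1035.8)
Add(y, Function('g')(Mul(10, -14), 509)) = Add(Rational(-4143, 4), Add(493, Mul(10, -14), 509)) = Add(Rational(-4143, 4), Add(493, -140, 509)) = Add(Rational(-4143, 4), 862) = Rational(-695, 4)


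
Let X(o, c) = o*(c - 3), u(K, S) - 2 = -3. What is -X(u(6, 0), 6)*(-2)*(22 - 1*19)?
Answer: -18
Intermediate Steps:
u(K, S) = -1 (u(K, S) = 2 - 3 = -1)
X(o, c) = o*(-3 + c)
-X(u(6, 0), 6)*(-2)*(22 - 1*19) = --(-3 + 6)*(-2)*(22 - 1*19) = --1*3*(-2)*(22 - 19) = -(-3*(-2))*3 = -6*3 = -1*18 = -18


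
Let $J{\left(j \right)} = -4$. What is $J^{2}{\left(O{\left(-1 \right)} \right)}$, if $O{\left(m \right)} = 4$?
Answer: $16$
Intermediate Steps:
$J^{2}{\left(O{\left(-1 \right)} \right)} = \left(-4\right)^{2} = 16$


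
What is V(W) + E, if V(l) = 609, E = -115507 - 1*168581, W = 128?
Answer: -283479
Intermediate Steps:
E = -284088 (E = -115507 - 168581 = -284088)
V(W) + E = 609 - 284088 = -283479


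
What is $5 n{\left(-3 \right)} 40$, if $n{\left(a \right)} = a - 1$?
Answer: $-800$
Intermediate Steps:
$n{\left(a \right)} = -1 + a$
$5 n{\left(-3 \right)} 40 = 5 \left(-1 - 3\right) 40 = 5 \left(-4\right) 40 = \left(-20\right) 40 = -800$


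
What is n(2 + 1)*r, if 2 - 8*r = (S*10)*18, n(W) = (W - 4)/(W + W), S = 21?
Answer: 1889/24 ≈ 78.708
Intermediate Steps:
n(W) = (-4 + W)/(2*W) (n(W) = (-4 + W)/((2*W)) = (-4 + W)*(1/(2*W)) = (-4 + W)/(2*W))
r = -1889/4 (r = 1/4 - 21*10*18/8 = 1/4 - 105*18/4 = 1/4 - 1/8*3780 = 1/4 - 945/2 = -1889/4 ≈ -472.25)
n(2 + 1)*r = ((-4 + (2 + 1))/(2*(2 + 1)))*(-1889/4) = ((1/2)*(-4 + 3)/3)*(-1889/4) = ((1/2)*(1/3)*(-1))*(-1889/4) = -1/6*(-1889/4) = 1889/24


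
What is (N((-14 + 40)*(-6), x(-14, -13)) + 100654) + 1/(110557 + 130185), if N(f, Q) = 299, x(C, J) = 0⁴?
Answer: 24303627127/240742 ≈ 1.0095e+5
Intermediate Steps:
x(C, J) = 0
(N((-14 + 40)*(-6), x(-14, -13)) + 100654) + 1/(110557 + 130185) = (299 + 100654) + 1/(110557 + 130185) = 100953 + 1/240742 = 24303627127/240742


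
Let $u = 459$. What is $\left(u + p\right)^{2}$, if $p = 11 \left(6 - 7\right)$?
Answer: $200704$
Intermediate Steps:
$p = -11$ ($p = 11 \left(-1\right) = -11$)
$\left(u + p\right)^{2} = \left(459 - 11\right)^{2} = 448^{2} = 200704$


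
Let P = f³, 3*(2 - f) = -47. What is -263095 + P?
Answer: -6954688/27 ≈ -2.5758e+5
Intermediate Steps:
f = 53/3 (f = 2 - ⅓*(-47) = 2 + 47/3 = 53/3 ≈ 17.667)
P = 148877/27 (P = (53/3)³ = 148877/27 ≈ 5514.0)
-263095 + P = -263095 + 148877/27 = -6954688/27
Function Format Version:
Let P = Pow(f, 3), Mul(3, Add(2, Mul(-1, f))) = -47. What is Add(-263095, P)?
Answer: Rational(-6954688, 27) ≈ -2.5758e+5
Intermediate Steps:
f = Rational(53, 3) (f = Add(2, Mul(Rational(-1, 3), -47)) = Add(2, Rational(47, 3)) = Rational(53, 3) ≈ 17.667)
P = Rational(148877, 27) (P = Pow(Rational(53, 3), 3) = Rational(148877, 27) ≈ 5514.0)
Add(-263095, P) = Add(-263095, Rational(148877, 27)) = Rational(-6954688, 27)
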